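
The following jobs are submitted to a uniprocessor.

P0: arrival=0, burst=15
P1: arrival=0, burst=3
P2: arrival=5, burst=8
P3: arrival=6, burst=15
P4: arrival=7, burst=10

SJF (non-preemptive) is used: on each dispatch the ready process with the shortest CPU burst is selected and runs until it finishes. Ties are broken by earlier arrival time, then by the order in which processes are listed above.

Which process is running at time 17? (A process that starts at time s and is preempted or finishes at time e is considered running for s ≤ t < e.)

Schedule: | P1 0-3 | P0 3-18 | P2 18-26 | P4 26-36 | P3 36-51 |
Completion: P0=18  P1=3  P2=26  P3=51  P4=36

P0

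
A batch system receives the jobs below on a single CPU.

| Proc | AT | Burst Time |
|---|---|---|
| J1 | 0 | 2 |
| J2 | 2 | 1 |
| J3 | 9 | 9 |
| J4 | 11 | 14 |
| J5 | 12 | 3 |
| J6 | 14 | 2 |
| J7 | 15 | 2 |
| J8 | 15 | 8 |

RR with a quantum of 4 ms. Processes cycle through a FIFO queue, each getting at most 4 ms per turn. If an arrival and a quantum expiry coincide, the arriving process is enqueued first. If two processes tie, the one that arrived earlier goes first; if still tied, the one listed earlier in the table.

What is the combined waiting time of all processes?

Schedule: | J1 0-2 | J2 2-3 | idle 3-9 | J3 9-13 | J4 13-17 | J5 17-20 | J3 20-24 | J6 24-26 | J7 26-28 | J8 28-32 | J4 32-36 | J3 36-37 | J8 37-41 | J4 41-47 |
Completion: J1=2  J2=3  J3=37  J4=47  J5=20  J6=26  J7=28  J8=41
Turnaround (C−A): J1=2  J2=1  J3=28  J4=36  J5=8  J6=12  J7=13  J8=26
Waiting = turnaround − burst: J1=0, J2=0, J3=19, J4=22, J5=5, J6=10, J7=11, J8=18
Total waiting = 0 + 0 + 19 + 22 + 5 + 10 + 11 + 18 = 85

85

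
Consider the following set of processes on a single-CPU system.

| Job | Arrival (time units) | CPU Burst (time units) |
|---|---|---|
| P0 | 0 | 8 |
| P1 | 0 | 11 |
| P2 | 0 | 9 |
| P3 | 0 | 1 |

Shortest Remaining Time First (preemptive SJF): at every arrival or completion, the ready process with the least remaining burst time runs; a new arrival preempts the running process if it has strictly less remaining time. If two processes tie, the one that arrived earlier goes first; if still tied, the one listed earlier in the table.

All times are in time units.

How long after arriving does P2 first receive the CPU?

Schedule: | P3 0-1 | P0 1-9 | P2 9-18 | P1 18-29 |
Completion: P0=9  P1=29  P2=18  P3=1
Turnaround (C−A): P0=9  P1=29  P2=18  P3=1
Response(P2) = first start − arrival = 9 − 0 = 9

9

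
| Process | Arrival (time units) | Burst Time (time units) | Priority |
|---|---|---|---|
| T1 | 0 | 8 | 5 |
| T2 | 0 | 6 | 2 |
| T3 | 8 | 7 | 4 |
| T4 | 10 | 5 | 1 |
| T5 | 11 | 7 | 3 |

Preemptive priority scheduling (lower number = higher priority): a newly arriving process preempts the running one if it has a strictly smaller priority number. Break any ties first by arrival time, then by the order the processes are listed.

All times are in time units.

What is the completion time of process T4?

Gantt: | T2 0-6 | T1 6-8 | T3 8-10 | T4 10-15 | T5 15-22 | T3 22-27 | T1 27-33 |
Completion: T1=33  T2=6  T3=27  T4=15  T5=22

15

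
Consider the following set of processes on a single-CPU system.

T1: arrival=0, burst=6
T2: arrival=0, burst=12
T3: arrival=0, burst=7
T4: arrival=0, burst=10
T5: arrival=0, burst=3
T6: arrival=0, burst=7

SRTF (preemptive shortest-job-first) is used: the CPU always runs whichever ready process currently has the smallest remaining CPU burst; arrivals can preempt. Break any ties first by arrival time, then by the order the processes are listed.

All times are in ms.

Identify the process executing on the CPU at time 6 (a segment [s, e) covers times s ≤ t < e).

T1

Timeline: | T5 0-3 | T1 3-9 | T3 9-16 | T6 16-23 | T4 23-33 | T2 33-45 |
Completion: T1=9  T2=45  T3=16  T4=33  T5=3  T6=23
Turnaround (C−A): T1=9  T2=45  T3=16  T4=33  T5=3  T6=23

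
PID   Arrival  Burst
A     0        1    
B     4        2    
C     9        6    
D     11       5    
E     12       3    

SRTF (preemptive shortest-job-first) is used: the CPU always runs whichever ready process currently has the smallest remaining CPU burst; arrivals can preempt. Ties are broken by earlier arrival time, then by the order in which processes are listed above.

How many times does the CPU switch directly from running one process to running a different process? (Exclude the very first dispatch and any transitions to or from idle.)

Schedule: | A 0-1 | idle 1-4 | B 4-6 | idle 6-9 | C 9-15 | E 15-18 | D 18-23 |
Completion: A=1  B=6  C=15  D=23  E=18
Turnaround (C−A): A=1  B=2  C=6  D=12  E=6

2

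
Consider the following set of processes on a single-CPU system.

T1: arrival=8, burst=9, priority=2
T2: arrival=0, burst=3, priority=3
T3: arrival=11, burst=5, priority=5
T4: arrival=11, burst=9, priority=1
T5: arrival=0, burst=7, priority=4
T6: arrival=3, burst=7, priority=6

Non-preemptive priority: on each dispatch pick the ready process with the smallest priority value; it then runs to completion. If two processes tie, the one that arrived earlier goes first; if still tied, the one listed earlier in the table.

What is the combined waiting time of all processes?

Schedule: | T2 0-3 | T5 3-10 | T1 10-19 | T4 19-28 | T3 28-33 | T6 33-40 |
Completion: T1=19  T2=3  T3=33  T4=28  T5=10  T6=40
Waiting = turnaround − burst: T1=2, T2=0, T3=17, T4=8, T5=3, T6=30
Total waiting = 2 + 0 + 17 + 8 + 3 + 30 = 60

60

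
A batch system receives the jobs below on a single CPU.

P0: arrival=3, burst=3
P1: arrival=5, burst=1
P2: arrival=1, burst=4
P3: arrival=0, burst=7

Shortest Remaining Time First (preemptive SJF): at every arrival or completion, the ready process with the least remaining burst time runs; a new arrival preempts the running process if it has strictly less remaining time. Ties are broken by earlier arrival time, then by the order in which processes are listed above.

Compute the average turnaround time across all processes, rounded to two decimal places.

Timeline: | P3 0-1 | P2 1-5 | P1 5-6 | P0 6-9 | P3 9-15 |
Completion: P0=9  P1=6  P2=5  P3=15
Turnaround (C−A): P0=6  P1=1  P2=4  P3=15
Turnaround times: P0=6, P1=1, P2=4, P3=15
Average turnaround = (6+1+4+15) / 4 = 26/4 = 6.50

6.50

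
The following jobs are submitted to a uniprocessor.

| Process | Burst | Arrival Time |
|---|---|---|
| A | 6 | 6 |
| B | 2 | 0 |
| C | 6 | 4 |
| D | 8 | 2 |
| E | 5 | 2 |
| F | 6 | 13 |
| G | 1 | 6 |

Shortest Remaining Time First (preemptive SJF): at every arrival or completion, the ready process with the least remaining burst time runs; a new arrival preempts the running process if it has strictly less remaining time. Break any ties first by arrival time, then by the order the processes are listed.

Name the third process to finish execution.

Schedule: | B 0-2 | E 2-7 | G 7-8 | C 8-14 | A 14-20 | F 20-26 | D 26-34 |
Completion: A=20  B=2  C=14  D=34  E=7  F=26  G=8
Turnaround (C−A): A=14  B=2  C=10  D=32  E=5  F=13  G=2
Finish order: B → E → G → C → A → F → D

G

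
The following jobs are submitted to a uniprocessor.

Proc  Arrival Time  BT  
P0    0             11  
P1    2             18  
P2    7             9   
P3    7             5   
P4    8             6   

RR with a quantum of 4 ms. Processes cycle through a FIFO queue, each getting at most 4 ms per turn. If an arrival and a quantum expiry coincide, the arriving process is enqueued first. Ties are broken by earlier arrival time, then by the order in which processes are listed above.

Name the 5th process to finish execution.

P1

Timeline: | P0 0-4 | P1 4-8 | P0 8-12 | P2 12-16 | P3 16-20 | P4 20-24 | P1 24-28 | P0 28-31 | P2 31-35 | P3 35-36 | P4 36-38 | P1 38-42 | P2 42-43 | P1 43-49 |
Completion: P0=31  P1=49  P2=43  P3=36  P4=38
Finish order: P0 → P3 → P4 → P2 → P1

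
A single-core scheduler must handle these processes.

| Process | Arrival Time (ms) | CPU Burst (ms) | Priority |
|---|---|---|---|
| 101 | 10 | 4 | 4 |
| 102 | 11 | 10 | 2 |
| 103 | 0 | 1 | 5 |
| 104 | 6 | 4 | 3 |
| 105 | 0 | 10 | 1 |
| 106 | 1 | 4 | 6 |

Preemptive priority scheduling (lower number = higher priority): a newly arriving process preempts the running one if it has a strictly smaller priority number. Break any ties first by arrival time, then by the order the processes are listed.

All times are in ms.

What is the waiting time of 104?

Timeline: | 105 0-10 | 104 10-11 | 102 11-21 | 104 21-24 | 101 24-28 | 103 28-29 | 106 29-33 |
Completion: 101=28  102=21  103=29  104=24  105=10  106=33
Turnaround (C−A): 101=18  102=10  103=29  104=18  105=10  106=32
Waiting(104) = turnaround − burst = 18 − 4 = 14

14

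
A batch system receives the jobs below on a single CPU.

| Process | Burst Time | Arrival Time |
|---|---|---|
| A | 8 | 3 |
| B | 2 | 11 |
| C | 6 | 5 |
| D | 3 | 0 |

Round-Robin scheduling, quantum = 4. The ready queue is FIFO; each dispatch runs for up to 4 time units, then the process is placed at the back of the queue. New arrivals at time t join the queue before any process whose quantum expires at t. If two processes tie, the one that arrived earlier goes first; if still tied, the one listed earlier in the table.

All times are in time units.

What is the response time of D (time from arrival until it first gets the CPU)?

Timeline: | D 0-3 | A 3-7 | C 7-11 | A 11-15 | B 15-17 | C 17-19 |
Completion: A=15  B=17  C=19  D=3
Turnaround (C−A): A=12  B=6  C=14  D=3
Response(D) = first start − arrival = 0 − 0 = 0

0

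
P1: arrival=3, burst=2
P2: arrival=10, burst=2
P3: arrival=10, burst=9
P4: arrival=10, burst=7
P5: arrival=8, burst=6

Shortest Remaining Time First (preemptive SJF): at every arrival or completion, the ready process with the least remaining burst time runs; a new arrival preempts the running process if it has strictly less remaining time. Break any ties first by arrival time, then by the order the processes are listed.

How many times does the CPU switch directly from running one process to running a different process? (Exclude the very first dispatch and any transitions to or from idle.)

Timeline: | idle 0-3 | P1 3-5 | idle 5-8 | P5 8-10 | P2 10-12 | P5 12-16 | P4 16-23 | P3 23-32 |
Completion: P1=5  P2=12  P3=32  P4=23  P5=16
Turnaround (C−A): P1=2  P2=2  P3=22  P4=13  P5=8

4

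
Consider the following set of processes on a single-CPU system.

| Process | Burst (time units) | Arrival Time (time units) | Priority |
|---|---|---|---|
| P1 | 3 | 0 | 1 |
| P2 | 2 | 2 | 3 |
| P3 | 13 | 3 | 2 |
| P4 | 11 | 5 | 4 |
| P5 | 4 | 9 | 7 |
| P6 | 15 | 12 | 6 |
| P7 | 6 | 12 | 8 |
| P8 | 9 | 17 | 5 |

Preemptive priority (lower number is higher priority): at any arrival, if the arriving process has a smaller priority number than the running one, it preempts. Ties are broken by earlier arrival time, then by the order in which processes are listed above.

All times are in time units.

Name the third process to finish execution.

Schedule: | P1 0-3 | P3 3-16 | P2 16-18 | P4 18-29 | P8 29-38 | P6 38-53 | P5 53-57 | P7 57-63 |
Completion: P1=3  P2=18  P3=16  P4=29  P5=57  P6=53  P7=63  P8=38
Turnaround (C−A): P1=3  P2=16  P3=13  P4=24  P5=48  P6=41  P7=51  P8=21
Finish order: P1 → P3 → P2 → P4 → P8 → P6 → P5 → P7

P2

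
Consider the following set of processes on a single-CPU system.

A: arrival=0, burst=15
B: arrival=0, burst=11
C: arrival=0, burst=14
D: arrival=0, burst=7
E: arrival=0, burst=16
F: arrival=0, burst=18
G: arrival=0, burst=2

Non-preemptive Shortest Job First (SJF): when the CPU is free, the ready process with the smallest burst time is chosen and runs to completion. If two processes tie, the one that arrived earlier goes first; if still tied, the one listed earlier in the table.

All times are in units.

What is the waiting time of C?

Schedule: | G 0-2 | D 2-9 | B 9-20 | C 20-34 | A 34-49 | E 49-65 | F 65-83 |
Completion: A=49  B=20  C=34  D=9  E=65  F=83  G=2
Turnaround (C−A): A=49  B=20  C=34  D=9  E=65  F=83  G=2
Waiting(C) = turnaround − burst = 34 − 14 = 20

20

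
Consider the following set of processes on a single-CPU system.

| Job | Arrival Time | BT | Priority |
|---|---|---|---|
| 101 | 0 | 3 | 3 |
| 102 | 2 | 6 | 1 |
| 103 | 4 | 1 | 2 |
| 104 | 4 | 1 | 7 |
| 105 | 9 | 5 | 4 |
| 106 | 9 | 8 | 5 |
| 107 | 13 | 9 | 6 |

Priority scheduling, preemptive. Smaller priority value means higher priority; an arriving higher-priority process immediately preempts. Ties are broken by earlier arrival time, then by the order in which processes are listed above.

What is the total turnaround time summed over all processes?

89

Schedule: | 101 0-2 | 102 2-8 | 103 8-9 | 101 9-10 | 105 10-15 | 106 15-23 | 107 23-32 | 104 32-33 |
Completion: 101=10  102=8  103=9  104=33  105=15  106=23  107=32
Turnaround (C−A): 101=10  102=6  103=5  104=29  105=6  106=14  107=19
Turnaround = completion − arrival: 101=10, 102=6, 103=5, 104=29, 105=6, 106=14, 107=19
Total turnaround = 10 + 6 + 5 + 29 + 6 + 14 + 19 = 89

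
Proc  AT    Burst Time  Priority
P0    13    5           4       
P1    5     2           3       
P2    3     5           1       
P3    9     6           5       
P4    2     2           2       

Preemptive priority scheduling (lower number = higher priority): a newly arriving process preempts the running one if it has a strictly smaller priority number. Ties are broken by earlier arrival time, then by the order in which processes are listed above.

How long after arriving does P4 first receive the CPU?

Gantt: | idle 0-2 | P4 2-3 | P2 3-8 | P4 8-9 | P1 9-11 | P3 11-13 | P0 13-18 | P3 18-22 |
Completion: P0=18  P1=11  P2=8  P3=22  P4=9
Turnaround (C−A): P0=5  P1=6  P2=5  P3=13  P4=7
Response(P4) = first start − arrival = 2 − 2 = 0

0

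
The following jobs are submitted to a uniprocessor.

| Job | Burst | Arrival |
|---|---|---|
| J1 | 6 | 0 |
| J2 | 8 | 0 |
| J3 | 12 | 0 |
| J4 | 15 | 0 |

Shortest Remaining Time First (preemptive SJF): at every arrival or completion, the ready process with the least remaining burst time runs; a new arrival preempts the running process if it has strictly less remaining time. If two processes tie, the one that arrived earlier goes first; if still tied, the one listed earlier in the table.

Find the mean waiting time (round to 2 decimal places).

11.50

Gantt: | J1 0-6 | J2 6-14 | J3 14-26 | J4 26-41 |
Completion: J1=6  J2=14  J3=26  J4=41
Turnaround (C−A): J1=6  J2=14  J3=26  J4=41
Waiting times: J1=0, J2=6, J3=14, J4=26
Average waiting = (0+6+14+26) / 4 = 46/4 = 11.50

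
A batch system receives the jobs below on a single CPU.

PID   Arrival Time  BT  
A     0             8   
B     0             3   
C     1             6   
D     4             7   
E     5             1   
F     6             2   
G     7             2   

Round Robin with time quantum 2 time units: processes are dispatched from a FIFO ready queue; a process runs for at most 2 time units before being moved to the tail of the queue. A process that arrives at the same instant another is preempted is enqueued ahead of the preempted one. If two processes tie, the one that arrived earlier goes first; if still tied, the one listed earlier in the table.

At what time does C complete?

Timeline: | A 0-2 | B 2-4 | C 4-6 | A 6-8 | D 8-10 | B 10-11 | E 11-12 | F 12-14 | C 14-16 | G 16-18 | A 18-20 | D 20-22 | C 22-24 | A 24-26 | D 26-29 |
Completion: A=26  B=11  C=24  D=29  E=12  F=14  G=18
Turnaround (C−A): A=26  B=11  C=23  D=25  E=7  F=8  G=11

24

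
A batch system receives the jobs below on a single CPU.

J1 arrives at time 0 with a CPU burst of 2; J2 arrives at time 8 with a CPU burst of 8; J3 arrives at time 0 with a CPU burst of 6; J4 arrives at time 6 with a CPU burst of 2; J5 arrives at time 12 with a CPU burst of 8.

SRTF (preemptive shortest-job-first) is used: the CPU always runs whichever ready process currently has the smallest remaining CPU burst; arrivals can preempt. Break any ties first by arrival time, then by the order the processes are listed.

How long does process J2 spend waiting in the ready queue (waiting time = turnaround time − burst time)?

2

Schedule: | J1 0-2 | J3 2-8 | J4 8-10 | J2 10-18 | J5 18-26 |
Completion: J1=2  J2=18  J3=8  J4=10  J5=26
Turnaround (C−A): J1=2  J2=10  J3=8  J4=4  J5=14
Waiting(J2) = turnaround − burst = 10 − 8 = 2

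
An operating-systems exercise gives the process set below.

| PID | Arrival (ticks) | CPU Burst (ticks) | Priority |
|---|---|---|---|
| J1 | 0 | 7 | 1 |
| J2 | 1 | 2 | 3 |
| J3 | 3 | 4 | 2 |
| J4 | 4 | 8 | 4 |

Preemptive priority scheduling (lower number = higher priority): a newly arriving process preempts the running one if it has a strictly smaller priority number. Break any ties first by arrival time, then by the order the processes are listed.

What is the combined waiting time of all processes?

Schedule: | J1 0-7 | J3 7-11 | J2 11-13 | J4 13-21 |
Completion: J1=7  J2=13  J3=11  J4=21
Turnaround (C−A): J1=7  J2=12  J3=8  J4=17
Waiting = turnaround − burst: J1=0, J2=10, J3=4, J4=9
Total waiting = 0 + 10 + 4 + 9 = 23

23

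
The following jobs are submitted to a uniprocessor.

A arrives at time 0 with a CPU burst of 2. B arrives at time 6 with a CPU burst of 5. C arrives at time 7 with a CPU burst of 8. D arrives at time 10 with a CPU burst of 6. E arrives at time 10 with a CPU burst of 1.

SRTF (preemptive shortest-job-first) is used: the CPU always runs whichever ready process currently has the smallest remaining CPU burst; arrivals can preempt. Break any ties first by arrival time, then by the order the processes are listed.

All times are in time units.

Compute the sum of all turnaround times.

Schedule: | A 0-2 | idle 2-6 | B 6-11 | E 11-12 | D 12-18 | C 18-26 |
Completion: A=2  B=11  C=26  D=18  E=12
Turnaround (C−A): A=2  B=5  C=19  D=8  E=2
Turnaround = completion − arrival: A=2, B=5, C=19, D=8, E=2
Total turnaround = 2 + 5 + 19 + 8 + 2 = 36

36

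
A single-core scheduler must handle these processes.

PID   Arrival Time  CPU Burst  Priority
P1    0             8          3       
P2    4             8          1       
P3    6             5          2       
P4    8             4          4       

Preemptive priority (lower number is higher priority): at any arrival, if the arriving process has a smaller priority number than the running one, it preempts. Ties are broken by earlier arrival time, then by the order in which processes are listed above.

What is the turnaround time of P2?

8

Timeline: | P1 0-4 | P2 4-12 | P3 12-17 | P1 17-21 | P4 21-25 |
Completion: P1=21  P2=12  P3=17  P4=25
Turnaround (C−A): P1=21  P2=8  P3=11  P4=17
Turnaround(P2) = completion − arrival = 12 − 4 = 8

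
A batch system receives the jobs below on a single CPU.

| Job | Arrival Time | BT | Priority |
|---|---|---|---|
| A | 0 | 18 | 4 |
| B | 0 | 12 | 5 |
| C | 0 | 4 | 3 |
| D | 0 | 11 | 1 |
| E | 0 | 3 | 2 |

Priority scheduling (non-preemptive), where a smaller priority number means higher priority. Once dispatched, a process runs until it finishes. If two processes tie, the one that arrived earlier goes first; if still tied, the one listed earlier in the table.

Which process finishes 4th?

A

Schedule: | D 0-11 | E 11-14 | C 14-18 | A 18-36 | B 36-48 |
Completion: A=36  B=48  C=18  D=11  E=14
Finish order: D → E → C → A → B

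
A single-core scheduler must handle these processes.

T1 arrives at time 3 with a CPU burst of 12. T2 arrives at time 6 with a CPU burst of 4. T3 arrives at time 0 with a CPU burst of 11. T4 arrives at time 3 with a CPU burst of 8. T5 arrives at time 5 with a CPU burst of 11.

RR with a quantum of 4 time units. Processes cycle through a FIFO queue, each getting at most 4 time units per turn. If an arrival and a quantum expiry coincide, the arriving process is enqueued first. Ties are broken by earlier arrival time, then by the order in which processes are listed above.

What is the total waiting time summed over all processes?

Schedule: | T3 0-4 | T1 4-8 | T4 8-12 | T3 12-16 | T5 16-20 | T2 20-24 | T1 24-28 | T4 28-32 | T3 32-35 | T5 35-39 | T1 39-43 | T5 43-46 |
Completion: T1=43  T2=24  T3=35  T4=32  T5=46
Waiting = turnaround − burst: T1=28, T2=14, T3=24, T4=21, T5=30
Total waiting = 28 + 14 + 24 + 21 + 30 = 117

117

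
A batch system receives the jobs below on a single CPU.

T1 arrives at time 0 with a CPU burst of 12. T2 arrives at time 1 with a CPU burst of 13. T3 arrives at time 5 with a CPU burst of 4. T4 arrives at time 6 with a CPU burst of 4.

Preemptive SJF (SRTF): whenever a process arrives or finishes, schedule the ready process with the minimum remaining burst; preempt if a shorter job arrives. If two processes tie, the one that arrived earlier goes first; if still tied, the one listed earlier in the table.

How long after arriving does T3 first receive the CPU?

Gantt: | T1 0-5 | T3 5-9 | T4 9-13 | T1 13-20 | T2 20-33 |
Completion: T1=20  T2=33  T3=9  T4=13
Turnaround (C−A): T1=20  T2=32  T3=4  T4=7
Response(T3) = first start − arrival = 5 − 5 = 0

0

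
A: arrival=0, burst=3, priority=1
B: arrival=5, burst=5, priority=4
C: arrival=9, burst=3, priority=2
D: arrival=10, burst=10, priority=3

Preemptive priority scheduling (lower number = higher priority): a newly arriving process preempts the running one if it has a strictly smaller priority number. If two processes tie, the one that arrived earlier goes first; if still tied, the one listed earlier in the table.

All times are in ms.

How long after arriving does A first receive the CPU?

0

Timeline: | A 0-3 | idle 3-5 | B 5-9 | C 9-12 | D 12-22 | B 22-23 |
Completion: A=3  B=23  C=12  D=22
Turnaround (C−A): A=3  B=18  C=3  D=12
Response(A) = first start − arrival = 0 − 0 = 0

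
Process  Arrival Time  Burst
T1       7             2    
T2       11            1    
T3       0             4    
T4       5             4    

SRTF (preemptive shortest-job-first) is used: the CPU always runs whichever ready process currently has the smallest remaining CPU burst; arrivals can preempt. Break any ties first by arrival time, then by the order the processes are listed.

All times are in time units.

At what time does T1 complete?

Gantt: | T3 0-4 | idle 4-5 | T4 5-9 | T1 9-11 | T2 11-12 |
Completion: T1=11  T2=12  T3=4  T4=9
Turnaround (C−A): T1=4  T2=1  T3=4  T4=4

11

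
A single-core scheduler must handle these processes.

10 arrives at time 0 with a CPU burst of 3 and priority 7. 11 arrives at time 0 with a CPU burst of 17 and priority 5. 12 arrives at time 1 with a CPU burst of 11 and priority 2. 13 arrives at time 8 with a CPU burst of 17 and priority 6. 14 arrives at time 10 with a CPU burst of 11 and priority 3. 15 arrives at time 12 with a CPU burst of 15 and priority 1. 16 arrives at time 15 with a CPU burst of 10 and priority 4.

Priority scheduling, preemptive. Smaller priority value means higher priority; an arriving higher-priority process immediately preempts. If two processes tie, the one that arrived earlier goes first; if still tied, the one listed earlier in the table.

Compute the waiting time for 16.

23

Gantt: | 11 0-1 | 12 1-12 | 15 12-27 | 14 27-38 | 16 38-48 | 11 48-64 | 13 64-81 | 10 81-84 |
Completion: 10=84  11=64  12=12  13=81  14=38  15=27  16=48
Waiting(16) = turnaround − burst = 33 − 10 = 23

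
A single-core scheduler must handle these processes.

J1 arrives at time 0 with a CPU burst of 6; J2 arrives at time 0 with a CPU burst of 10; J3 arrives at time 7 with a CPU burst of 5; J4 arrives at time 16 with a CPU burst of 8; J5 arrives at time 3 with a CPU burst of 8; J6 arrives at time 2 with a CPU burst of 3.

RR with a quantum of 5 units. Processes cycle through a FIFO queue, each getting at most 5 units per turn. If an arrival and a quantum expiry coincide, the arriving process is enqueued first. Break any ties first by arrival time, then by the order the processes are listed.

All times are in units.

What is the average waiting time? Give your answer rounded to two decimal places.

15.67

Timeline: | J1 0-5 | J2 5-10 | J6 10-13 | J5 13-18 | J1 18-19 | J3 19-24 | J2 24-29 | J4 29-34 | J5 34-37 | J4 37-40 |
Completion: J1=19  J2=29  J3=24  J4=40  J5=37  J6=13
Turnaround (C−A): J1=19  J2=29  J3=17  J4=24  J5=34  J6=11
Waiting times: J1=13, J2=19, J3=12, J4=16, J5=26, J6=8
Average waiting = (13+19+12+16+26+8) / 6 = 94/6 = 15.67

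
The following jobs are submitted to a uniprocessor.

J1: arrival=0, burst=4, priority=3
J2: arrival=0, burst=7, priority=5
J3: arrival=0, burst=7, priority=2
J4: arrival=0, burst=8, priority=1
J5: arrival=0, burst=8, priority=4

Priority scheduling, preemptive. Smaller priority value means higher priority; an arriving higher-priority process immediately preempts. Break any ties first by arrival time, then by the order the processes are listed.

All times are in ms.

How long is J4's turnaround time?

8

Timeline: | J4 0-8 | J3 8-15 | J1 15-19 | J5 19-27 | J2 27-34 |
Completion: J1=19  J2=34  J3=15  J4=8  J5=27
Turnaround(J4) = completion − arrival = 8 − 0 = 8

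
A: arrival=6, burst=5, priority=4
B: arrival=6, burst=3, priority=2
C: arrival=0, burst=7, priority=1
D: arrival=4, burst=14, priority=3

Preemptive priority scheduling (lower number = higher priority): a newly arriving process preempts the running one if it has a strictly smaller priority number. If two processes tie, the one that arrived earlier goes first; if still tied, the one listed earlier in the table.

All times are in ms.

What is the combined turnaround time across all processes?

54

Schedule: | C 0-7 | B 7-10 | D 10-24 | A 24-29 |
Completion: A=29  B=10  C=7  D=24
Turnaround (C−A): A=23  B=4  C=7  D=20
Turnaround = completion − arrival: A=23, B=4, C=7, D=20
Total turnaround = 23 + 4 + 7 + 20 = 54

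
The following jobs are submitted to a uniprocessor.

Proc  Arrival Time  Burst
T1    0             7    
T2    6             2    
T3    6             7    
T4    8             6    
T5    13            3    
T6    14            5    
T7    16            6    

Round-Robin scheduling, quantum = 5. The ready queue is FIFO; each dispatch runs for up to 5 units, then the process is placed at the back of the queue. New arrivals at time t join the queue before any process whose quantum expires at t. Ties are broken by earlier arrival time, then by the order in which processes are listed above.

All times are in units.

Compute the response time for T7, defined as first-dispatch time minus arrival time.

13

Gantt: | T1 0-7 | T2 7-9 | T3 9-14 | T4 14-19 | T5 19-22 | T6 22-27 | T3 27-29 | T7 29-34 | T4 34-35 | T7 35-36 |
Completion: T1=7  T2=9  T3=29  T4=35  T5=22  T6=27  T7=36
Turnaround (C−A): T1=7  T2=3  T3=23  T4=27  T5=9  T6=13  T7=20
Response(T7) = first start − arrival = 29 − 16 = 13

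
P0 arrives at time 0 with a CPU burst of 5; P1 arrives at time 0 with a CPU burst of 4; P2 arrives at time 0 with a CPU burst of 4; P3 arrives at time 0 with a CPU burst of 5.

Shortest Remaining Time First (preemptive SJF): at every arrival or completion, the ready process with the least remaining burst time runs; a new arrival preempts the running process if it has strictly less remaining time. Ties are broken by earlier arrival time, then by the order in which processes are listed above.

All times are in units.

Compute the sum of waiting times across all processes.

Schedule: | P1 0-4 | P2 4-8 | P0 8-13 | P3 13-18 |
Completion: P0=13  P1=4  P2=8  P3=18
Turnaround (C−A): P0=13  P1=4  P2=8  P3=18
Waiting = turnaround − burst: P0=8, P1=0, P2=4, P3=13
Total waiting = 8 + 0 + 4 + 13 = 25

25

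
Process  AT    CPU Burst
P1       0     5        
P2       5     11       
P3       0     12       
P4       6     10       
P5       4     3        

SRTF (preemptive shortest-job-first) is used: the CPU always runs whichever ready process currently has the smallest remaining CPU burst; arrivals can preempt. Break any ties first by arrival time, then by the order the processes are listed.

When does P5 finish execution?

8

Schedule: | P1 0-5 | P5 5-8 | P4 8-18 | P2 18-29 | P3 29-41 |
Completion: P1=5  P2=29  P3=41  P4=18  P5=8
Turnaround (C−A): P1=5  P2=24  P3=41  P4=12  P5=4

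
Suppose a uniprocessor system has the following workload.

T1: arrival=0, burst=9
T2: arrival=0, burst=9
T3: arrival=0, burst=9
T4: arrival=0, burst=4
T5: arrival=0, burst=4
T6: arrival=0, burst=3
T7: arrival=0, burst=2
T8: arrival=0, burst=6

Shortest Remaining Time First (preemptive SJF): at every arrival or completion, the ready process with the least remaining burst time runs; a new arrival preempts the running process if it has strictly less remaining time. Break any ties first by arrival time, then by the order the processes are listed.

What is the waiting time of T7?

Schedule: | T7 0-2 | T6 2-5 | T4 5-9 | T5 9-13 | T8 13-19 | T1 19-28 | T2 28-37 | T3 37-46 |
Completion: T1=28  T2=37  T3=46  T4=9  T5=13  T6=5  T7=2  T8=19
Turnaround (C−A): T1=28  T2=37  T3=46  T4=9  T5=13  T6=5  T7=2  T8=19
Waiting(T7) = turnaround − burst = 2 − 2 = 0

0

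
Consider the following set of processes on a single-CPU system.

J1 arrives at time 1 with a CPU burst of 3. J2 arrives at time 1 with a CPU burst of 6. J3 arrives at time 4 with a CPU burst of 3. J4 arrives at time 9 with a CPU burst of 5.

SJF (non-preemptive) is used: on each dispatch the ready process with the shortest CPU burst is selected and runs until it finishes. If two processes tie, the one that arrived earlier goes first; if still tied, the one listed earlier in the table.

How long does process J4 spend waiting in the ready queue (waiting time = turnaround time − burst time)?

4

Gantt: | idle 0-1 | J1 1-4 | J3 4-7 | J2 7-13 | J4 13-18 |
Completion: J1=4  J2=13  J3=7  J4=18
Waiting(J4) = turnaround − burst = 9 − 5 = 4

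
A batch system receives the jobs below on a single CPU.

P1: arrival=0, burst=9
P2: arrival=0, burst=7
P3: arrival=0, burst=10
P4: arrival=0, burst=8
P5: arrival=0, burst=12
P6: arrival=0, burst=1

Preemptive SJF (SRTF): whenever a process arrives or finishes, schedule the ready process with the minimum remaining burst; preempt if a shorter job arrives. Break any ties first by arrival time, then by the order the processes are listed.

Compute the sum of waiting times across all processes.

Timeline: | P6 0-1 | P2 1-8 | P4 8-16 | P1 16-25 | P3 25-35 | P5 35-47 |
Completion: P1=25  P2=8  P3=35  P4=16  P5=47  P6=1
Waiting = turnaround − burst: P1=16, P2=1, P3=25, P4=8, P5=35, P6=0
Total waiting = 16 + 1 + 25 + 8 + 35 + 0 = 85

85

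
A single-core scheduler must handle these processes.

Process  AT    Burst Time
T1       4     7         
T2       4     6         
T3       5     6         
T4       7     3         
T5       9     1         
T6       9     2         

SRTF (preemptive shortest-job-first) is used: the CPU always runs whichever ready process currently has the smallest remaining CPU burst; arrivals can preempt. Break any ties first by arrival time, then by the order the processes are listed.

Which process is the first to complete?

Schedule: | idle 0-4 | T2 4-10 | T5 10-11 | T6 11-13 | T4 13-16 | T3 16-22 | T1 22-29 |
Completion: T1=29  T2=10  T3=22  T4=16  T5=11  T6=13
Turnaround (C−A): T1=25  T2=6  T3=17  T4=9  T5=2  T6=4
Finish order: T2 → T5 → T6 → T4 → T3 → T1

T2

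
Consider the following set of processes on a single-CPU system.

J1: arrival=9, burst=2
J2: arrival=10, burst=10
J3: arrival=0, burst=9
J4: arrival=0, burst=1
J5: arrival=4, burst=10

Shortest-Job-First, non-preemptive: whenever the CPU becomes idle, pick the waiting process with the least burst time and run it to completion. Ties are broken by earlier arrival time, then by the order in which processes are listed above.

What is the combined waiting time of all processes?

Gantt: | J4 0-1 | J3 1-10 | J1 10-12 | J5 12-22 | J2 22-32 |
Completion: J1=12  J2=32  J3=10  J4=1  J5=22
Waiting = turnaround − burst: J1=1, J2=12, J3=1, J4=0, J5=8
Total waiting = 1 + 12 + 1 + 0 + 8 = 22

22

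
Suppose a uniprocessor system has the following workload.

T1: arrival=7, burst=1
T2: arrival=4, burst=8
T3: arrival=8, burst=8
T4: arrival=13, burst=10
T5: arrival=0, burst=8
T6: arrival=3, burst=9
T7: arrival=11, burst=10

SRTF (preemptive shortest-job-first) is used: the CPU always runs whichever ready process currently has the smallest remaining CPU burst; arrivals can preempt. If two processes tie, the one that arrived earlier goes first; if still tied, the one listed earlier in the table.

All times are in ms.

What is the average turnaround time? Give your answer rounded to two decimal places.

20.71

Schedule: | T5 0-8 | T1 8-9 | T2 9-17 | T3 17-25 | T6 25-34 | T7 34-44 | T4 44-54 |
Completion: T1=9  T2=17  T3=25  T4=54  T5=8  T6=34  T7=44
Turnaround (C−A): T1=2  T2=13  T3=17  T4=41  T5=8  T6=31  T7=33
Turnaround times: T1=2, T2=13, T3=17, T4=41, T5=8, T6=31, T7=33
Average turnaround = (2+13+17+41+8+31+33) / 7 = 145/7 = 20.71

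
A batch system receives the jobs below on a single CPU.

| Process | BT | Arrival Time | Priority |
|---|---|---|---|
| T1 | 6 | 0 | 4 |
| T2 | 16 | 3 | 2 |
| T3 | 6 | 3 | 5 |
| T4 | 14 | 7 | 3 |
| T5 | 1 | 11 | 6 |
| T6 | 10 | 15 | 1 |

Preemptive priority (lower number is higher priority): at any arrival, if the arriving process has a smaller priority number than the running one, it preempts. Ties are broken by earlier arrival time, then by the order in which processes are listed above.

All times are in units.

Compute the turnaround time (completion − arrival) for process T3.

Timeline: | T1 0-3 | T2 3-15 | T6 15-25 | T2 25-29 | T4 29-43 | T1 43-46 | T3 46-52 | T5 52-53 |
Completion: T1=46  T2=29  T3=52  T4=43  T5=53  T6=25
Turnaround (C−A): T1=46  T2=26  T3=49  T4=36  T5=42  T6=10
Turnaround(T3) = completion − arrival = 52 − 3 = 49

49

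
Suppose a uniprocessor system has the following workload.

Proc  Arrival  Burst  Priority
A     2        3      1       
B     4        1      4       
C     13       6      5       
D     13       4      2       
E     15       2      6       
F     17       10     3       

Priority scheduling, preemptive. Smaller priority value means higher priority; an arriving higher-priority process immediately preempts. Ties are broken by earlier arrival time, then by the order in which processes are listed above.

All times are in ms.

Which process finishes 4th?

F

Gantt: | idle 0-2 | A 2-5 | B 5-6 | idle 6-13 | D 13-17 | F 17-27 | C 27-33 | E 33-35 |
Completion: A=5  B=6  C=33  D=17  E=35  F=27
Turnaround (C−A): A=3  B=2  C=20  D=4  E=20  F=10
Finish order: A → B → D → F → C → E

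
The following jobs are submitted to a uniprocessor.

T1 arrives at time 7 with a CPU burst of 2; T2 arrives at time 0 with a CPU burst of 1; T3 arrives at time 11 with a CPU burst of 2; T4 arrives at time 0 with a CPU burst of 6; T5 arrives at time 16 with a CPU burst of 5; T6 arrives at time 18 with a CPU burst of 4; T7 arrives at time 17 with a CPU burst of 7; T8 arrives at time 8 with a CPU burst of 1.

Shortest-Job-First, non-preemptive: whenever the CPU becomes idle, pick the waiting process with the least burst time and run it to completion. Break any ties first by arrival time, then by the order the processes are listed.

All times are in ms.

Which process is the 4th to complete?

T8

Gantt: | T2 0-1 | T4 1-7 | T1 7-9 | T8 9-10 | idle 10-11 | T3 11-13 | idle 13-16 | T5 16-21 | T6 21-25 | T7 25-32 |
Completion: T1=9  T2=1  T3=13  T4=7  T5=21  T6=25  T7=32  T8=10
Turnaround (C−A): T1=2  T2=1  T3=2  T4=7  T5=5  T6=7  T7=15  T8=2
Finish order: T2 → T4 → T1 → T8 → T3 → T5 → T6 → T7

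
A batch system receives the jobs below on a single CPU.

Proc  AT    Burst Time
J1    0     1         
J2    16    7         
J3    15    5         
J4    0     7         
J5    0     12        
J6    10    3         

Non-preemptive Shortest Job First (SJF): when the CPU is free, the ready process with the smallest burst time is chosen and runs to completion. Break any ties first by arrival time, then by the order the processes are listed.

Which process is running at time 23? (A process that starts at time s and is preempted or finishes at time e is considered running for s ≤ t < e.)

J3

Schedule: | J1 0-1 | J4 1-8 | J5 8-20 | J6 20-23 | J3 23-28 | J2 28-35 |
Completion: J1=1  J2=35  J3=28  J4=8  J5=20  J6=23
Turnaround (C−A): J1=1  J2=19  J3=13  J4=8  J5=20  J6=13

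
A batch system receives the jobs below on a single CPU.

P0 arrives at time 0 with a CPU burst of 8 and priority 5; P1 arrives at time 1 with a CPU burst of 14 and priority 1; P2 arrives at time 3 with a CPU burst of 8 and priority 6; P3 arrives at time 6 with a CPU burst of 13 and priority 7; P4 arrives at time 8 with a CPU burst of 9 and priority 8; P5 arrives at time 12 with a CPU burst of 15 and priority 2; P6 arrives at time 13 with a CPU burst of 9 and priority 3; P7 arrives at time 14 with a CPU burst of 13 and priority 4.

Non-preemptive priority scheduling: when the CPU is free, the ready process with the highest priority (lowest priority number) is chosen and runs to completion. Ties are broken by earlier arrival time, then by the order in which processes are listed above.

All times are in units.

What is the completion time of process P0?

Schedule: | P0 0-8 | P1 8-22 | P5 22-37 | P6 37-46 | P7 46-59 | P2 59-67 | P3 67-80 | P4 80-89 |
Completion: P0=8  P1=22  P2=67  P3=80  P4=89  P5=37  P6=46  P7=59
Turnaround (C−A): P0=8  P1=21  P2=64  P3=74  P4=81  P5=25  P6=33  P7=45

8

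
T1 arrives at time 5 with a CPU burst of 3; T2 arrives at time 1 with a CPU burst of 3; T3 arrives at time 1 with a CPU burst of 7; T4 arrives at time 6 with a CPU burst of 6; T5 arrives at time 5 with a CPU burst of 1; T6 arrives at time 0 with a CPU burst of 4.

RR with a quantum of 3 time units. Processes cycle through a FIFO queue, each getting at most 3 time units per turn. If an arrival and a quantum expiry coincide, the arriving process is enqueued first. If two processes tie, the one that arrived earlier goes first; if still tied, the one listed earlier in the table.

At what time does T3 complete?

24

Timeline: | T6 0-3 | T2 3-6 | T3 6-9 | T6 9-10 | T1 10-13 | T5 13-14 | T4 14-17 | T3 17-20 | T4 20-23 | T3 23-24 |
Completion: T1=13  T2=6  T3=24  T4=23  T5=14  T6=10
Turnaround (C−A): T1=8  T2=5  T3=23  T4=17  T5=9  T6=10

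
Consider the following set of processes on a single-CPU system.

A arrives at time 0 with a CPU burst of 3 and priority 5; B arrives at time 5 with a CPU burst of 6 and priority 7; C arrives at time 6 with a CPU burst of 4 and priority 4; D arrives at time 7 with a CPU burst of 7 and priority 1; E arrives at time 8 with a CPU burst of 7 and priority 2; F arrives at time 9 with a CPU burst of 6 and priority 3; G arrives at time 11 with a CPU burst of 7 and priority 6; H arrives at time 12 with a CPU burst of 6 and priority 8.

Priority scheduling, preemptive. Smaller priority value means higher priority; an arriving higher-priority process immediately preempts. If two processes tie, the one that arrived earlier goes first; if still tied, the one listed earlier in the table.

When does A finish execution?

Gantt: | A 0-3 | idle 3-5 | B 5-6 | C 6-7 | D 7-14 | E 14-21 | F 21-27 | C 27-30 | G 30-37 | B 37-42 | H 42-48 |
Completion: A=3  B=42  C=30  D=14  E=21  F=27  G=37  H=48
Turnaround (C−A): A=3  B=37  C=24  D=7  E=13  F=18  G=26  H=36

3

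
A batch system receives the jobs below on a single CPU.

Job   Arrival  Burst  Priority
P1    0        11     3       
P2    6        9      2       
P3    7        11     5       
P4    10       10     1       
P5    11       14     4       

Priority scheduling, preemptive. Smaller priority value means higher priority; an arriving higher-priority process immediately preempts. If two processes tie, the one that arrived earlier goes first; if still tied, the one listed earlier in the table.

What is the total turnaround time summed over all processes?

140

Schedule: | P1 0-6 | P2 6-10 | P4 10-20 | P2 20-25 | P1 25-30 | P5 30-44 | P3 44-55 |
Completion: P1=30  P2=25  P3=55  P4=20  P5=44
Turnaround = completion − arrival: P1=30, P2=19, P3=48, P4=10, P5=33
Total turnaround = 30 + 19 + 48 + 10 + 33 = 140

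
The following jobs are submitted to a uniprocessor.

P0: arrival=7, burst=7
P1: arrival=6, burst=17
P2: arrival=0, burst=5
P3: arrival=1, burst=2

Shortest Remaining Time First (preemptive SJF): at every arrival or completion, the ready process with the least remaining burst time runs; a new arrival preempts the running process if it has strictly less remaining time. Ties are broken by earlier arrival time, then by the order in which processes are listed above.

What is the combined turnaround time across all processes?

Timeline: | P2 0-1 | P3 1-3 | P2 3-7 | P0 7-14 | P1 14-31 |
Completion: P0=14  P1=31  P2=7  P3=3
Turnaround = completion − arrival: P0=7, P1=25, P2=7, P3=2
Total turnaround = 7 + 25 + 7 + 2 = 41

41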